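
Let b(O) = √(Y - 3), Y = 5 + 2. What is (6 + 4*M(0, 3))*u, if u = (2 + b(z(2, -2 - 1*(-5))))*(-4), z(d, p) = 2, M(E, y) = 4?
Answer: -352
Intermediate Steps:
Y = 7
b(O) = 2 (b(O) = √(7 - 3) = √4 = 2)
u = -16 (u = (2 + 2)*(-4) = 4*(-4) = -16)
(6 + 4*M(0, 3))*u = (6 + 4*4)*(-16) = (6 + 16)*(-16) = 22*(-16) = -352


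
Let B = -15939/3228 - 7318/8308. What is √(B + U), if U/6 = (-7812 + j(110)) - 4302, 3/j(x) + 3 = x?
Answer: I*√1039148654403653986531/119564582 ≈ 269.61*I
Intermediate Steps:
j(x) = 3/(-3 + x)
B = -13003643/2234852 (B = -15939*1/3228 - 7318*1/8308 = -5313/1076 - 3659/4154 = -13003643/2234852 ≈ -5.8186)
U = -7777170/107 (U = 6*((-7812 + 3/(-3 + 110)) - 4302) = 6*((-7812 + 3/107) - 4302) = 6*(-835881/107 - 4302) = 6*(-1296195/107) = -7777170/107 ≈ -72684.)
√(B + U) = √(-13003643/2234852 - 7777170/107) = √(-17382215318641/239129164) = I*√1039148654403653986531/119564582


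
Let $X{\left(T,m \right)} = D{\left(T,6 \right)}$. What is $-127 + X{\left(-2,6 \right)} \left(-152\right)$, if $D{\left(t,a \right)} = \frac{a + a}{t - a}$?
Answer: $101$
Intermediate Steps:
$D{\left(t,a \right)} = \frac{2 a}{t - a}$
$X{\left(T,m \right)} = \frac{12}{-6 + T}$ ($X{\left(T,m \right)} = 2 \cdot 6 \frac{1}{T - 6} = 2 \cdot 6 \frac{1}{-6 + T} = \frac{12}{-6 + T}$)
$-127 + X{\left(-2,6 \right)} \left(-152\right) = -127 + \frac{12}{-6 - 2} \left(-152\right) = -127 + \frac{12}{-8} \left(-152\right) = -127 + 12 \left(- \frac{1}{8}\right) \left(-152\right) = -127 - -228 = -127 + 228 = 101$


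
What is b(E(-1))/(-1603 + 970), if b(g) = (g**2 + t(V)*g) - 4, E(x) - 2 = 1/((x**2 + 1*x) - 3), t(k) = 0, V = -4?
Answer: 11/5697 ≈ 0.0019308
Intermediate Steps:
E(x) = 2 + 1/(-3 + x + x**2) (E(x) = 2 + 1/((x**2 + 1*x) - 3) = 2 + 1/((x**2 + x) - 3) = 2 + 1/((x + x**2) - 3) = 2 + 1/(-3 + x + x**2))
b(g) = -4 + g**2 (b(g) = (g**2 + 0*g) - 4 = (g**2 + 0) - 4 = g**2 - 4 = -4 + g**2)
b(E(-1))/(-1603 + 970) = (-4 + ((-5 + 2*(-1) + 2*(-1)**2)/(-3 - 1 + (-1)**2))**2)/(-1603 + 970) = (-4 + ((-5 - 2 + 2*1)/(-3 - 1 + 1))**2)/(-633) = (-4 + ((-5 - 2 + 2)/(-3))**2)*(-1/633) = (-4 + (-1/3*(-5))**2)*(-1/633) = (-4 + (5/3)**2)*(-1/633) = (-4 + 25/9)*(-1/633) = -11/9*(-1/633) = 11/5697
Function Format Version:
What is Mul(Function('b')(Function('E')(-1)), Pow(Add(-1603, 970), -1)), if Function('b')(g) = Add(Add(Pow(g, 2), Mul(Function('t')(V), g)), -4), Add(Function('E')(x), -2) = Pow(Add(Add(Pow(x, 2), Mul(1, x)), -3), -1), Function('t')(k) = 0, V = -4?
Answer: Rational(11, 5697) ≈ 0.0019308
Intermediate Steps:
Function('E')(x) = Add(2, Pow(Add(-3, x, Pow(x, 2)), -1)) (Function('E')(x) = Add(2, Pow(Add(Add(Pow(x, 2), Mul(1, x)), -3), -1)) = Add(2, Pow(Add(Add(Pow(x, 2), x), -3), -1)) = Add(2, Pow(Add(Add(x, Pow(x, 2)), -3), -1)) = Add(2, Pow(Add(-3, x, Pow(x, 2)), -1)))
Function('b')(g) = Add(-4, Pow(g, 2)) (Function('b')(g) = Add(Add(Pow(g, 2), Mul(0, g)), -4) = Add(Add(Pow(g, 2), 0), -4) = Add(Pow(g, 2), -4) = Add(-4, Pow(g, 2)))
Mul(Function('b')(Function('E')(-1)), Pow(Add(-1603, 970), -1)) = Mul(Add(-4, Pow(Mul(Pow(Add(-3, -1, Pow(-1, 2)), -1), Add(-5, Mul(2, -1), Mul(2, Pow(-1, 2)))), 2)), Pow(Add(-1603, 970), -1)) = Mul(Add(-4, Pow(Mul(Pow(Add(-3, -1, 1), -1), Add(-5, -2, Mul(2, 1))), 2)), Pow(-633, -1)) = Mul(Add(-4, Pow(Mul(Pow(-3, -1), Add(-5, -2, 2)), 2)), Rational(-1, 633)) = Mul(Add(-4, Pow(Mul(Rational(-1, 3), -5), 2)), Rational(-1, 633)) = Mul(Add(-4, Pow(Rational(5, 3), 2)), Rational(-1, 633)) = Mul(Add(-4, Rational(25, 9)), Rational(-1, 633)) = Mul(Rational(-11, 9), Rational(-1, 633)) = Rational(11, 5697)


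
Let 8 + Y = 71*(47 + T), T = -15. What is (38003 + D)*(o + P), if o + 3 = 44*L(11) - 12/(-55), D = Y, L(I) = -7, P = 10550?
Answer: 22676642919/55 ≈ 4.1230e+8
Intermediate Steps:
Y = 2264 (Y = -8 + 71*(47 - 15) = -8 + 71*32 = -8 + 2272 = 2264)
D = 2264
o = -17093/55 (o = -3 + (44*(-7) - 12/(-55)) = -3 + (-308 - 12*(-1/55)) = -3 + (-308 + 12/55) = -3 - 16928/55 = -17093/55 ≈ -310.78)
(38003 + D)*(o + P) = (38003 + 2264)*(-17093/55 + 10550) = 40267*(563157/55) = 22676642919/55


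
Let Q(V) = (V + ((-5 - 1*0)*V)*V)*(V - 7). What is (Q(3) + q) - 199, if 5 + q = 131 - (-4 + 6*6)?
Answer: 63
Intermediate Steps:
q = 94 (q = -5 + (131 - (-4 + 6*6)) = -5 + (131 - (-4 + 36)) = -5 + (131 - 1*32) = -5 + (131 - 32) = -5 + 99 = 94)
Q(V) = (-7 + V)*(V - 5*V²) (Q(V) = (V + ((-5 + 0)*V)*V)*(-7 + V) = (V + (-5*V)*V)*(-7 + V) = (V - 5*V²)*(-7 + V) = (-7 + V)*(V - 5*V²))
(Q(3) + q) - 199 = (3*(-7 - 5*3² + 36*3) + 94) - 199 = (3*(-7 - 5*9 + 108) + 94) - 199 = (3*(-7 - 45 + 108) + 94) - 199 = (3*56 + 94) - 199 = (168 + 94) - 199 = 262 - 199 = 63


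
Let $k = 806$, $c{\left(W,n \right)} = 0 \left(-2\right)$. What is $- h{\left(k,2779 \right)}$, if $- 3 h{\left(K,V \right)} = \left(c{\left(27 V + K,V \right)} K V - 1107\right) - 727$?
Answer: $- \frac{1834}{3} \approx -611.33$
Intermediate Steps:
$c{\left(W,n \right)} = 0$
$h{\left(K,V \right)} = \frac{1834}{3}$ ($h{\left(K,V \right)} = - \frac{\left(0 K V - 1107\right) - 727}{3} = - \frac{\left(0 V - 1107\right) - 727}{3} = - \frac{\left(0 - 1107\right) - 727}{3} = - \frac{-1107 - 727}{3} = \left(- \frac{1}{3}\right) \left(-1834\right) = \frac{1834}{3}$)
$- h{\left(k,2779 \right)} = \left(-1\right) \frac{1834}{3} = - \frac{1834}{3}$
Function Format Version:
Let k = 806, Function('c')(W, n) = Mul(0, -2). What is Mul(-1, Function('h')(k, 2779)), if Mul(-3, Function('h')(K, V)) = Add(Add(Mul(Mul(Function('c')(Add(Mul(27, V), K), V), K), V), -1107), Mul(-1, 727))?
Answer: Rational(-1834, 3) ≈ -611.33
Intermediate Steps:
Function('c')(W, n) = 0
Function('h')(K, V) = Rational(1834, 3) (Function('h')(K, V) = Mul(Rational(-1, 3), Add(Add(Mul(Mul(0, K), V), -1107), Mul(-1, 727))) = Mul(Rational(-1, 3), Add(Add(Mul(0, V), -1107), -727)) = Mul(Rational(-1, 3), Add(Add(0, -1107), -727)) = Mul(Rational(-1, 3), Add(-1107, -727)) = Mul(Rational(-1, 3), -1834) = Rational(1834, 3))
Mul(-1, Function('h')(k, 2779)) = Mul(-1, Rational(1834, 3)) = Rational(-1834, 3)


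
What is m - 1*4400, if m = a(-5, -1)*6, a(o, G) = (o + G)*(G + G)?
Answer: -4328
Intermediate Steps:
a(o, G) = 2*G*(G + o) (a(o, G) = (G + o)*(2*G) = 2*G*(G + o))
m = 72 (m = (2*(-1)*(-1 - 5))*6 = (2*(-1)*(-6))*6 = 12*6 = 72)
m - 1*4400 = 72 - 1*4400 = 72 - 4400 = -4328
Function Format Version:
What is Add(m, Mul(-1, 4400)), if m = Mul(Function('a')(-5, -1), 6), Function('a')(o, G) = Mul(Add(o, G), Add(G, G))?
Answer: -4328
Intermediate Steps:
Function('a')(o, G) = Mul(2, G, Add(G, o)) (Function('a')(o, G) = Mul(Add(G, o), Mul(2, G)) = Mul(2, G, Add(G, o)))
m = 72 (m = Mul(Mul(2, -1, Add(-1, -5)), 6) = Mul(Mul(2, -1, -6), 6) = Mul(12, 6) = 72)
Add(m, Mul(-1, 4400)) = Add(72, Mul(-1, 4400)) = Add(72, -4400) = -4328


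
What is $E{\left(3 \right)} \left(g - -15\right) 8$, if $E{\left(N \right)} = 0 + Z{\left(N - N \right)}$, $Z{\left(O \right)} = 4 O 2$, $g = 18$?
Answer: $0$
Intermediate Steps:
$Z{\left(O \right)} = 8 O$
$E{\left(N \right)} = 0$ ($E{\left(N \right)} = 0 + 8 \left(N - N\right) = 0 + 8 \cdot 0 = 0 + 0 = 0$)
$E{\left(3 \right)} \left(g - -15\right) 8 = 0 \left(18 - -15\right) 8 = 0 \left(18 + 15\right) 8 = 0 \cdot 33 \cdot 8 = 0 \cdot 8 = 0$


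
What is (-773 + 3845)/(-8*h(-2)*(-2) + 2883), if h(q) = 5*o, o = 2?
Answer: 3072/3043 ≈ 1.0095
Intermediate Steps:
h(q) = 10 (h(q) = 5*2 = 10)
(-773 + 3845)/(-8*h(-2)*(-2) + 2883) = (-773 + 3845)/(-8*10*(-2) + 2883) = 3072/(-80*(-2) + 2883) = 3072/(160 + 2883) = 3072/3043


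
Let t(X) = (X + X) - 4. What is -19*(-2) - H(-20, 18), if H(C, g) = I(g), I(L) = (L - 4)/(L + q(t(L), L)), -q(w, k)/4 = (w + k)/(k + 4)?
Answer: 255/7 ≈ 36.429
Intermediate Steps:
t(X) = -4 + 2*X (t(X) = 2*X - 4 = -4 + 2*X)
q(w, k) = -4*(k + w)/(4 + k) (q(w, k) = -4*(w + k)/(k + 4) = -4*(k + w)/(4 + k))
I(L) = (-4 + L)/(L + 4*(4 - 3*L)/(4 + L)) (I(L) = (L - 4)/(L + 4*(-L - (-4 + 2*L))/(4 + L)) = (-4 + L)/(L + 4*(-L + (4 - 2*L))/(4 + L)) = (-4 + L)/(L + 4*(4 - 3*L)/(4 + L)))
H(C, g) = (4 + g)/(-4 + g)
-19*(-2) - H(-20, 18) = -19*(-2) - (4 + 18)/(-4 + 18) = 38 - 22/14 = 38 - 1*11/7 = 38 - 11/7 = 255/7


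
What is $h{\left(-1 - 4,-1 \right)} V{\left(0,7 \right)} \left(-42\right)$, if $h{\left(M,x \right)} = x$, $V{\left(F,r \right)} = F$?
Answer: $0$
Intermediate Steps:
$h{\left(-1 - 4,-1 \right)} V{\left(0,7 \right)} \left(-42\right) = \left(-1\right) 0 \left(-42\right) = 0 \left(-42\right) = 0$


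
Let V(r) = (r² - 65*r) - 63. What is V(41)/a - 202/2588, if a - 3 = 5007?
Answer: -155069/540245 ≈ -0.28703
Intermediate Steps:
a = 5010 (a = 3 + 5007 = 5010)
V(r) = -63 + r² - 65*r
V(41)/a - 202/2588 = (-63 + 41² - 65*41)/5010 - 202/2588 = (-63 + 1681 - 2665)*(1/5010) - 202*1/2588 = -1047*1/5010 - 101/1294 = -349/1670 - 101/1294 = -155069/540245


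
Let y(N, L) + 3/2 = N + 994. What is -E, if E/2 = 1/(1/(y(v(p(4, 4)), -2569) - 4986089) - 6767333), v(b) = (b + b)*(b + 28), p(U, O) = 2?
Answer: 19939906/67469991945351 ≈ 2.9554e-7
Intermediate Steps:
v(b) = 2*b*(28 + b) (v(b) = (2*b)*(28 + b) = 2*b*(28 + b))
y(N, L) = 1985/2 + N (y(N, L) = -3/2 + (N + 994) = -3/2 + (994 + N) = 1985/2 + N)
E = -19939906/67469991945351 (E = 2/(1/((1985/2 + 2*2*(28 + 2)) - 4986089) - 6767333) = 2/(1/((1985/2 + 2*2*30) - 4986089) - 6767333) = 2/(1/((1985/2 + 120) - 4986089) - 6767333) = 2/(1/(2225/2 - 4986089) - 6767333) = 2/(1/(-9969953/2) - 6767333) = 2/(-2/9969953 - 6767333) = 2/(-67469991945351/9969953) = 2*(-9969953/67469991945351) = -19939906/67469991945351 ≈ -2.9554e-7)
-E = -1*(-19939906/67469991945351) = 19939906/67469991945351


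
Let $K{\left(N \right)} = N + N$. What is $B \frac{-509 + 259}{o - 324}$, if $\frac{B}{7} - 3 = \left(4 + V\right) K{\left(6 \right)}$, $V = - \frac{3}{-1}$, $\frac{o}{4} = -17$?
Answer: $\frac{10875}{28} \approx 388.39$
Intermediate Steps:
$o = -68$ ($o = 4 \left(-17\right) = -68$)
$K{\left(N \right)} = 2 N$
$V = 3$ ($V = \left(-3\right) \left(-1\right) = 3$)
$B = 609$ ($B = 21 + 7 \left(4 + 3\right) 2 \cdot 6 = 21 + 7 \cdot 7 \cdot 12 = 21 + 7 \cdot 84 = 21 + 588 = 609$)
$B \frac{-509 + 259}{o - 324} = 609 \frac{-509 + 259}{-68 - 324} = 609 \left(- \frac{250}{-392}\right) = 609 \left(\left(-250\right) \left(- \frac{1}{392}\right)\right) = 609 \cdot \frac{125}{196} = \frac{10875}{28}$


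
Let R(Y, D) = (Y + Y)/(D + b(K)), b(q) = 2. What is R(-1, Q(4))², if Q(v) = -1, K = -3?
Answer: 4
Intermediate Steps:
R(Y, D) = 2*Y/(2 + D) (R(Y, D) = (Y + Y)/(D + 2) = (2*Y)/(2 + D) = 2*Y/(2 + D))
R(-1, Q(4))² = (2*(-1)/(2 - 1))² = (2*(-1)/1)² = (2*(-1)*1)² = (-2)² = 4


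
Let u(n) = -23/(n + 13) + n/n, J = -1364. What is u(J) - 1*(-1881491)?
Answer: 2541895715/1351 ≈ 1.8815e+6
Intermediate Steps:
u(n) = 1 - 23/(13 + n) (u(n) = -23/(13 + n) + 1 = 1 - 23/(13 + n))
u(J) - 1*(-1881491) = (-10 - 1364)/(13 - 1364) - 1*(-1881491) = -1374/(-1351) + 1881491 = -1/1351*(-1374) + 1881491 = 1374/1351 + 1881491 = 2541895715/1351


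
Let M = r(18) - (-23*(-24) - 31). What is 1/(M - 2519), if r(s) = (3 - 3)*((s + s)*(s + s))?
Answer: -1/3040 ≈ -0.00032895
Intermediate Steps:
r(s) = 0 (r(s) = 0*((2*s)*(2*s)) = 0*(4*s²) = 0)
M = -521 (M = 0 - (-23*(-24) - 31) = 0 - (552 - 31) = 0 - 1*521 = 0 - 521 = -521)
1/(M - 2519) = 1/(-521 - 2519) = 1/(-3040) = -1/3040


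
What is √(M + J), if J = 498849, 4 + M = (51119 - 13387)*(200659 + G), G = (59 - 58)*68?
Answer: √7574330009 ≈ 87031.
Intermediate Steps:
G = 68 (G = 1*68 = 68)
M = 7573831160 (M = -4 + (51119 - 13387)*(200659 + 68) = -4 + 37732*200727 = -4 + 7573831164 = 7573831160)
√(M + J) = √(7573831160 + 498849) = √7574330009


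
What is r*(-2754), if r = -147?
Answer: 404838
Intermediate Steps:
r*(-2754) = -147*(-2754) = 404838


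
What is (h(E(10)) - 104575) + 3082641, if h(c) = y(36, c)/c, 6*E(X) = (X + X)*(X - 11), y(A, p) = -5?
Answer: 5956135/2 ≈ 2.9781e+6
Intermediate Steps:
E(X) = X*(-11 + X)/3 (E(X) = ((X + X)*(X - 11))/6 = ((2*X)*(-11 + X))/6 = (2*X*(-11 + X))/6 = X*(-11 + X)/3)
h(c) = -5/c
(h(E(10)) - 104575) + 3082641 = (-5*3/(10*(-11 + 10)) - 104575) + 3082641 = (-5/((⅓)*10*(-1)) - 104575) + 3082641 = (-5/(-10/3) - 104575) + 3082641 = (-5*(-3/10) - 104575) + 3082641 = (3/2 - 104575) + 3082641 = -209147/2 + 3082641 = 5956135/2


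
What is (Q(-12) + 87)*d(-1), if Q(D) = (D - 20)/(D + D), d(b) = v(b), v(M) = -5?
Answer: -1325/3 ≈ -441.67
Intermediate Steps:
d(b) = -5
Q(D) = (-20 + D)/(2*D) (Q(D) = (-20 + D)/((2*D)) = (-20 + D)*(1/(2*D)) = (-20 + D)/(2*D))
(Q(-12) + 87)*d(-1) = ((½)*(-20 - 12)/(-12) + 87)*(-5) = ((½)*(-1/12)*(-32) + 87)*(-5) = (4/3 + 87)*(-5) = (265/3)*(-5) = -1325/3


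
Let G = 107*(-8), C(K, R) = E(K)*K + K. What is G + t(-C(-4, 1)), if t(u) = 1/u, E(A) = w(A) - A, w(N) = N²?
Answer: -71903/84 ≈ -855.99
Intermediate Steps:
E(A) = A² - A
C(K, R) = K + K²*(-1 + K) (C(K, R) = (K*(-1 + K))*K + K = K²*(-1 + K) + K = K + K²*(-1 + K))
G = -856
G + t(-C(-4, 1)) = -856 + 1/(-(-4)*(1 + (-4)² - 1*(-4))) = -856 + 1/(-(-4)*(1 + 16 + 4)) = -856 + 1/(-(-4)*21) = -856 + 1/(-1*(-84)) = -856 + 1/84 = -71903/84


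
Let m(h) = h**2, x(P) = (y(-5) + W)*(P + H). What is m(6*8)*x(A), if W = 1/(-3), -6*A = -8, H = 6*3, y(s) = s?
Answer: -237568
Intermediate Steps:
H = 18
A = 4/3 (A = -1/6*(-8) = 4/3 ≈ 1.3333)
W = -1/3 ≈ -0.33333
x(P) = -96 - 16*P/3 (x(P) = (-5 - 1/3)*(P + 18) = -16*(18 + P)/3 = -96 - 16*P/3)
m(6*8)*x(A) = (6*8)**2*(-96 - 16/3*4/3) = 48**2*(-96 - 64/9) = 2304*(-928/9) = -237568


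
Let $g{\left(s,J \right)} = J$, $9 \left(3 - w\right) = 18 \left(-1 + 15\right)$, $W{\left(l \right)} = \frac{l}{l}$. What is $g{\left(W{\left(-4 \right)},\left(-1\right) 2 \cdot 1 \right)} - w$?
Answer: $23$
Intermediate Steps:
$W{\left(l \right)} = 1$
$w = -25$ ($w = 3 - \frac{18 \left(-1 + 15\right)}{9} = 3 - \frac{18 \cdot 14}{9} = 3 - 28 = -25$)
$g{\left(W{\left(-4 \right)},\left(-1\right) 2 \cdot 1 \right)} - w = \left(-1\right) 2 \cdot 1 - -25 = \left(-2\right) 1 + 25 = -2 + 25 = 23$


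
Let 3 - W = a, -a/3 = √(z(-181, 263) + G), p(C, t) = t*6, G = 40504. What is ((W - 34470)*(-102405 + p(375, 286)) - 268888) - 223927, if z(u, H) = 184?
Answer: 3469954948 - 1208268*√2543 ≈ 3.4090e+9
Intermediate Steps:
p(C, t) = 6*t
a = -12*√2543 (a = -3*√(184 + 40504) = -12*√2543 ≈ -605.14)
W = 3 + 12*√2543 (W = 3 - (-12)*√2543 = 3 + 12*√2543 ≈ 608.14)
((W - 34470)*(-102405 + p(375, 286)) - 268888) - 223927 = (((3 + 12*√2543) - 34470)*(-102405 + 6*286) - 268888) - 223927 = ((-34467 + 12*√2543)*(-102405 + 1716) - 268888) - 223927 = ((-34467 + 12*√2543)*(-100689) - 268888) - 223927 = ((3470447763 - 1208268*√2543) - 268888) - 223927 = (3470178875 - 1208268*√2543) - 223927 = 3469954948 - 1208268*√2543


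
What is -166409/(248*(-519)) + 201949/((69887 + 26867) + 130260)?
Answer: 31885216207/14609712984 ≈ 2.1825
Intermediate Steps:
-166409/(248*(-519)) + 201949/((69887 + 26867) + 130260) = -166409/(-128712) + 201949/(96754 + 130260) = -166409*(-1/128712) + 201949/227014 = 166409/128712 + 201949*(1/227014) = 166409/128712 + 201949/227014 = 31885216207/14609712984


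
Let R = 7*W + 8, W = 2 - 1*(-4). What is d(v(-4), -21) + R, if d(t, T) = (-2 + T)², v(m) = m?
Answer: 579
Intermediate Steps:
W = 6 (W = 2 + 4 = 6)
R = 50 (R = 7*6 + 8 = 42 + 8 = 50)
d(v(-4), -21) + R = (-2 - 21)² + 50 = (-23)² + 50 = 529 + 50 = 579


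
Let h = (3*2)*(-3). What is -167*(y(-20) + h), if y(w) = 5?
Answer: 2171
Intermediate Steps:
h = -18 (h = 6*(-3) = -18)
-167*(y(-20) + h) = -167*(5 - 18) = -167*(-13) = 2171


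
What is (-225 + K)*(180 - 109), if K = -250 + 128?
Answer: -24637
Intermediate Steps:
K = -122
(-225 + K)*(180 - 109) = (-225 - 122)*(180 - 109) = -347*71 = -24637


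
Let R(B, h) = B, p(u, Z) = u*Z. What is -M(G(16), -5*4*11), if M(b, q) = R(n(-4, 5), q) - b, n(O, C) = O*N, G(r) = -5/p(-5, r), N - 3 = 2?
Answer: 321/16 ≈ 20.063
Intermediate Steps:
N = 5 (N = 3 + 2 = 5)
p(u, Z) = Z*u
G(r) = 1/r (G(r) = -5*(-1/(5*r)) = -(-1)/r = 1/r)
n(O, C) = 5*O (n(O, C) = O*5 = 5*O)
M(b, q) = -20 - b (M(b, q) = 5*(-4) - b = -20 - b)
-M(G(16), -5*4*11) = -(-20 - 1/16) = -1*(-321/16) = 321/16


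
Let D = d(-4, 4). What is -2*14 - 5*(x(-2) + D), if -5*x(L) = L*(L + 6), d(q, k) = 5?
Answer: -61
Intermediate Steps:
D = 5
x(L) = -L*(6 + L)/5 (x(L) = -L*(L + 6)/5 = -L*(6 + L)/5)
-2*14 - 5*(x(-2) + D) = -2*14 - 5*(-⅕*(-2)*(6 - 2) + 5) = -28 - 5*(-⅕*(-2)*4 + 5) = -28 - 5*(8/5 + 5) = -28 - 5*33/5 = -28 - 33 = -61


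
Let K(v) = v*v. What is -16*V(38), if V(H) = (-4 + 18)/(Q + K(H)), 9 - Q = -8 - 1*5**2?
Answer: -112/743 ≈ -0.15074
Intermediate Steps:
Q = 42 (Q = 9 - (-8 - 1*5**2) = 9 - (-8 - 1*25) = 9 - (-8 - 25) = 9 - 1*(-33) = 9 + 33 = 42)
K(v) = v**2
V(H) = 14/(42 + H**2) (V(H) = (-4 + 18)/(42 + H**2) = 14/(42 + H**2))
-16*V(38) = -224/(42 + 38**2) = -224/(42 + 1444) = -224/1486 = -16*7/743 = -112/743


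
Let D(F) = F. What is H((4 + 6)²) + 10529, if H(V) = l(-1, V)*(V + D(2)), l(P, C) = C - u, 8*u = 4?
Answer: 20678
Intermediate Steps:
u = ½ (u = (⅛)*4 = ½ ≈ 0.50000)
l(P, C) = -½ + C (l(P, C) = C - 1*½ = C - ½ = -½ + C)
H(V) = (2 + V)*(-½ + V) (H(V) = (-½ + V)*(V + 2) = (-½ + V)*(2 + V) = (2 + V)*(-½ + V))
H((4 + 6)²) + 10529 = (-1 + 2*(4 + 6)²)*(2 + (4 + 6)²)/2 + 10529 = (-1 + 2*10²)*(2 + 10²)/2 + 10529 = (-1 + 2*100)*(2 + 100)/2 + 10529 = (½)*(-1 + 200)*102 + 10529 = (½)*199*102 + 10529 = 10149 + 10529 = 20678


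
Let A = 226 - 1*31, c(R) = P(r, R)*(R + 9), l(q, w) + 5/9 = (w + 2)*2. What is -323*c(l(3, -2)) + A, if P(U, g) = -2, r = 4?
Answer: 50851/9 ≈ 5650.1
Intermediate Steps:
l(q, w) = 31/9 + 2*w (l(q, w) = -5/9 + (w + 2)*2 = -5/9 + (2 + w)*2 = -5/9 + (4 + 2*w) = 31/9 + 2*w)
c(R) = -18 - 2*R (c(R) = -2*(R + 9) = -2*(9 + R) = -18 - 2*R)
A = 195 (A = 226 - 31 = 195)
-323*c(l(3, -2)) + A = -323*(-18 - 2*(31/9 + 2*(-2))) + 195 = -323*(-18 - 2*(31/9 - 4)) + 195 = -323*(-18 - 2*(-5/9)) + 195 = -323*(-18 + 10/9) + 195 = -323*(-152/9) + 195 = 49096/9 + 195 = 50851/9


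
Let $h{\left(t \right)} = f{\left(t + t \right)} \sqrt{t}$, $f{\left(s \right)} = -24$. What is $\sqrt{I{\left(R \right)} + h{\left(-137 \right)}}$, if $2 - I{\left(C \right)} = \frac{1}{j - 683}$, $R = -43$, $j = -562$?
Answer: $\frac{\sqrt{3101295 - 37200600 i \sqrt{137}}}{1245} \approx 11.894 - 11.809 i$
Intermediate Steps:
$I{\left(C \right)} = \frac{2491}{1245}$ ($I{\left(C \right)} = 2 - \frac{1}{-562 - 683} = 2 - \frac{1}{-1245} = 2 - - \frac{1}{1245} = 2 + \frac{1}{1245} = \frac{2491}{1245}$)
$h{\left(t \right)} = - 24 \sqrt{t}$
$\sqrt{I{\left(R \right)} + h{\left(-137 \right)}} = \sqrt{\frac{2491}{1245} - 24 \sqrt{-137}} = \sqrt{\frac{2491}{1245} - 24 i \sqrt{137}}$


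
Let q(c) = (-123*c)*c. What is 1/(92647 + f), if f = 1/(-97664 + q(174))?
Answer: 3821612/354060886963 ≈ 1.0794e-5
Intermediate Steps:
q(c) = -123*c²
f = -1/3821612 (f = 1/(-97664 - 123*174²) = 1/(-97664 - 123*30276) = 1/(-97664 - 3723948) = 1/(-3821612) = -1/3821612 ≈ -2.6167e-7)
1/(92647 + f) = 1/(92647 - 1/3821612) = 1/(354060886963/3821612) = 3821612/354060886963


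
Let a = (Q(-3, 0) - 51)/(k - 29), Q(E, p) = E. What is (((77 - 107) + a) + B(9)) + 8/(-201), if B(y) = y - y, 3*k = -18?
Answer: -200476/7035 ≈ -28.497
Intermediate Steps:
k = -6 (k = (1/3)*(-18) = -6)
B(y) = 0
a = 54/35 (a = (-3 - 51)/(-6 - 29) = -54/(-35) = -54*(-1/35) = 54/35 ≈ 1.5429)
(((77 - 107) + a) + B(9)) + 8/(-201) = (((77 - 107) + 54/35) + 0) + 8/(-201) = ((-30 + 54/35) + 0) + 8*(-1/201) = (-996/35 + 0) - 8/201 = -996/35 - 8/201 = -200476/7035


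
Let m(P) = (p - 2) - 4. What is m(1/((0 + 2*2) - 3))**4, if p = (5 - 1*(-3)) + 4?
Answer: 1296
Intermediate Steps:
p = 12 (p = (5 + 3) + 4 = 8 + 4 = 12)
m(P) = 6 (m(P) = (12 - 2) - 4 = 10 - 4 = 6)
m(1/((0 + 2*2) - 3))**4 = 6**4 = 1296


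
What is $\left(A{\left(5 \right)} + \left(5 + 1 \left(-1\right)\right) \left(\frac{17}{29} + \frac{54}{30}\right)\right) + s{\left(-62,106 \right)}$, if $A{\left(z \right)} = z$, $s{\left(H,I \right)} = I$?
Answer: $\frac{17479}{145} \approx 120.54$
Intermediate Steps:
$\left(A{\left(5 \right)} + \left(5 + 1 \left(-1\right)\right) \left(\frac{17}{29} + \frac{54}{30}\right)\right) + s{\left(-62,106 \right)} = \left(5 + \left(5 + 1 \left(-1\right)\right) \left(\frac{17}{29} + \frac{54}{30}\right)\right) + 106 = \left(5 + \left(5 - 1\right) \left(17 \cdot \frac{1}{29} + 54 \cdot \frac{1}{30}\right)\right) + 106 = \left(5 + 4 \left(\frac{17}{29} + \frac{9}{5}\right)\right) + 106 = \left(5 + 4 \cdot \frac{346}{145}\right) + 106 = \left(5 + \frac{1384}{145}\right) + 106 = \frac{2109}{145} + 106 = \frac{17479}{145}$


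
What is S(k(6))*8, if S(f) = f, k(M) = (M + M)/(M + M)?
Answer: 8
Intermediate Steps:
k(M) = 1 (k(M) = (2*M)/((2*M)) = (2*M)*(1/(2*M)) = 1)
S(k(6))*8 = 1*8 = 8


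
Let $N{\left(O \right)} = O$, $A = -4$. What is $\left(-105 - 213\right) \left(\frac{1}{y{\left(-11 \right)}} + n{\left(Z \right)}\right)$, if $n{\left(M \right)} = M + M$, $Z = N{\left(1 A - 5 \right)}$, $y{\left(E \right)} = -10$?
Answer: $\frac{28779}{5} \approx 5755.8$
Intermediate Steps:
$Z = -9$ ($Z = 1 \left(-4\right) - 5 = -4 - 5 = -9$)
$n{\left(M \right)} = 2 M$
$\left(-105 - 213\right) \left(\frac{1}{y{\left(-11 \right)}} + n{\left(Z \right)}\right) = \left(-105 - 213\right) \left(\frac{1}{-10} + 2 \left(-9\right)\right) = - 318 \left(- \frac{1}{10} - 18\right) = \left(-318\right) \left(- \frac{181}{10}\right) = \frac{28779}{5}$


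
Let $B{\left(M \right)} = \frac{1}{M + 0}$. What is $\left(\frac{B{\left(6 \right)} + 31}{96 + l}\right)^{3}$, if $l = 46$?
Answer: $\frac{6539203}{618470208} \approx 0.010573$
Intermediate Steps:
$B{\left(M \right)} = \frac{1}{M}$
$\left(\frac{B{\left(6 \right)} + 31}{96 + l}\right)^{3} = \left(\frac{\frac{1}{6} + 31}{96 + 46}\right)^{3} = \left(\frac{\frac{1}{6} + 31}{142}\right)^{3} = \left(\frac{187}{6} \cdot \frac{1}{142}\right)^{3} = \left(\frac{187}{852}\right)^{3} = \frac{6539203}{618470208}$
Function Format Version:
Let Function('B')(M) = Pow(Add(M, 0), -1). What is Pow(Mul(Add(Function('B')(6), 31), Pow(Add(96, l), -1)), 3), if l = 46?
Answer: Rational(6539203, 618470208) ≈ 0.010573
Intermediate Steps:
Function('B')(M) = Pow(M, -1)
Pow(Mul(Add(Function('B')(6), 31), Pow(Add(96, l), -1)), 3) = Pow(Mul(Add(Pow(6, -1), 31), Pow(Add(96, 46), -1)), 3) = Pow(Mul(Add(Rational(1, 6), 31), Pow(142, -1)), 3) = Pow(Mul(Rational(187, 6), Rational(1, 142)), 3) = Pow(Rational(187, 852), 3) = Rational(6539203, 618470208)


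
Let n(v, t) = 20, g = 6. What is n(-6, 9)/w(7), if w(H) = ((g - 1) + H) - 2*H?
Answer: -10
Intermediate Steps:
w(H) = 5 - H (w(H) = ((6 - 1) + H) - 2*H = (5 + H) - 2*H = 5 - H)
n(-6, 9)/w(7) = 20/(5 - 1*7) = 20/(5 - 7) = 20/(-2) = 20*(-½) = -10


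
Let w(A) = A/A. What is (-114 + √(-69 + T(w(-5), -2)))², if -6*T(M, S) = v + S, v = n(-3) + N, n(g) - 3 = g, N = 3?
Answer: (684 - I*√2490)²/36 ≈ 12927.0 - 1896.2*I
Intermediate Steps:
w(A) = 1
n(g) = 3 + g
v = 3 (v = (3 - 3) + 3 = 0 + 3 = 3)
T(M, S) = -½ - S/6 (T(M, S) = -(3 + S)/6 = -½ - S/6)
(-114 + √(-69 + T(w(-5), -2)))² = (-114 + √(-69 + (-½ - ⅙*(-2))))² = (-114 + √(-69 + (-½ + ⅓)))² = (-114 + √(-69 - ⅙))² = (-114 + √(-415/6))² = (-114 + I*√2490/6)²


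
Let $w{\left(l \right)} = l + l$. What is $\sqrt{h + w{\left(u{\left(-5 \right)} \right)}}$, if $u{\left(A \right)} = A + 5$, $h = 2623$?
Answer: $\sqrt{2623} \approx 51.215$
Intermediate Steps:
$u{\left(A \right)} = 5 + A$
$w{\left(l \right)} = 2 l$
$\sqrt{h + w{\left(u{\left(-5 \right)} \right)}} = \sqrt{2623 + 2 \left(5 - 5\right)} = \sqrt{2623 + 2 \cdot 0} = \sqrt{2623 + 0} = \sqrt{2623}$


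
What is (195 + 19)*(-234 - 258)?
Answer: -105288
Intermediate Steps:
(195 + 19)*(-234 - 258) = 214*(-492) = -105288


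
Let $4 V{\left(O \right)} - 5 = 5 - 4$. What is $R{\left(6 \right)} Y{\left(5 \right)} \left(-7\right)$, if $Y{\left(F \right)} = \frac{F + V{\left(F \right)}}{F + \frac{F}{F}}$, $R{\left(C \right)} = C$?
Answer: $- \frac{91}{2} \approx -45.5$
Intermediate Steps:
$V{\left(O \right)} = \frac{3}{2}$ ($V{\left(O \right)} = \frac{5}{4} + \frac{5 - 4}{4} = \frac{5}{4} + \frac{1}{4} \cdot 1 = \frac{5}{4} + \frac{1}{4} = \frac{3}{2}$)
$Y{\left(F \right)} = \frac{\frac{3}{2} + F}{1 + F}$ ($Y{\left(F \right)} = \frac{F + \frac{3}{2}}{F + \frac{F}{F}} = \frac{\frac{3}{2} + F}{F + 1} = \frac{\frac{3}{2} + F}{1 + F}$)
$R{\left(6 \right)} Y{\left(5 \right)} \left(-7\right) = 6 \frac{\frac{3}{2} + 5}{1 + 5} \left(-7\right) = 6 \cdot \frac{1}{6} \cdot \frac{13}{2} \left(-7\right) = 6 \cdot \frac{13}{12} \left(-7\right) = \frac{13}{2} \left(-7\right) = - \frac{91}{2}$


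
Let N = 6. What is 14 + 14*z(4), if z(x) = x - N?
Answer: -14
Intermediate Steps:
z(x) = -6 + x (z(x) = x - 1*6 = x - 6 = -6 + x)
14 + 14*z(4) = 14 + 14*(-6 + 4) = 14 + 14*(-2) = 14 - 28 = -14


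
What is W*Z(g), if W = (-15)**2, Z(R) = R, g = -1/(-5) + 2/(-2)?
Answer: -180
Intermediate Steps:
g = -4/5 (g = -1*(-1/5) + 2*(-1/2) = 1/5 - 1 = -4/5 ≈ -0.80000)
W = 225
W*Z(g) = 225*(-4/5) = -180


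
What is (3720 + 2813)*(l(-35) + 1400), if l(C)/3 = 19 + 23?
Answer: 9969358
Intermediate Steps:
l(C) = 126 (l(C) = 3*(19 + 23) = 3*42 = 126)
(3720 + 2813)*(l(-35) + 1400) = (3720 + 2813)*(126 + 1400) = 6533*1526 = 9969358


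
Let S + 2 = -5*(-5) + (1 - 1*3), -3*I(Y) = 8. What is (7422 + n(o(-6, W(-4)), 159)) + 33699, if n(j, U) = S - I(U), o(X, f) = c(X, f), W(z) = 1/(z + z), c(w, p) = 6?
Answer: 123434/3 ≈ 41145.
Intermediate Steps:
I(Y) = -8/3 (I(Y) = -⅓*8 = -8/3)
W(z) = 1/(2*z)
o(X, f) = 6
S = 21 (S = -2 + (-5*(-5) + (1 - 1*3)) = -2 + (25 + (1 - 3)) = -2 + (25 - 2) = -2 + 23 = 21)
n(j, U) = 71/3 (n(j, U) = 21 - 1*(-8/3) = 21 + 8/3 = 71/3)
(7422 + n(o(-6, W(-4)), 159)) + 33699 = (7422 + 71/3) + 33699 = 22337/3 + 33699 = 123434/3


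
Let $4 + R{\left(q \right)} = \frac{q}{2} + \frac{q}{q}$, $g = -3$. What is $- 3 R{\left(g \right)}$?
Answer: $\frac{27}{2} \approx 13.5$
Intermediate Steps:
$R{\left(q \right)} = -3 + \frac{q}{2}$ ($R{\left(q \right)} = -4 + \left(\frac{q}{2} + \frac{q}{q}\right) = -4 + \left(q \frac{1}{2} + 1\right) = -4 + \left(\frac{q}{2} + 1\right) = -4 + \left(1 + \frac{q}{2}\right) = -3 + \frac{q}{2}$)
$- 3 R{\left(g \right)} = - 3 \left(-3 + \frac{1}{2} \left(-3\right)\right) = - 3 \left(-3 - \frac{3}{2}\right) = \left(-3\right) \left(- \frac{9}{2}\right) = \frac{27}{2}$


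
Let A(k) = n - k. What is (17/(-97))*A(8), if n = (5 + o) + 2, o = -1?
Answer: 34/97 ≈ 0.35052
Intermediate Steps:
n = 6 (n = (5 - 1) + 2 = 4 + 2 = 6)
A(k) = 6 - k
(17/(-97))*A(8) = (17/(-97))*(6 - 1*8) = (17*(-1/97))*(6 - 8) = -17/97*(-2) = 34/97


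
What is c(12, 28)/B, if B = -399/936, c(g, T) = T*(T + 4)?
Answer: -39936/19 ≈ -2101.9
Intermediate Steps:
c(g, T) = T*(4 + T)
B = -133/312 (B = -399*1/936 = -133/312 ≈ -0.42628)
c(12, 28)/B = (28*(4 + 28))/(-133/312) = (28*32)*(-312/133) = 896*(-312/133) = -39936/19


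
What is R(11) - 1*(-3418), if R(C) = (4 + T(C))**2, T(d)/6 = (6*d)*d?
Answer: 19013018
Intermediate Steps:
T(d) = 36*d**2 (T(d) = 6*((6*d)*d) = 6*(6*d**2) = 36*d**2)
R(C) = (4 + 36*C**2)**2
R(11) - 1*(-3418) = 16*(1 + 9*11**2)**2 - 1*(-3418) = 16*(1 + 9*121)**2 + 3418 = 16*(1 + 1089)**2 + 3418 = 16*1090**2 + 3418 = 16*1188100 + 3418 = 19009600 + 3418 = 19013018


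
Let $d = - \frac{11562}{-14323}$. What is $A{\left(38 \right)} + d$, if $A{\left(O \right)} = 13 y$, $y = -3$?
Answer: $- \frac{547035}{14323} \approx -38.193$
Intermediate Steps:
$A{\left(O \right)} = -39$ ($A{\left(O \right)} = 13 \left(-3\right) = -39$)
$d = \frac{11562}{14323}$ ($d = \left(-11562\right) \left(- \frac{1}{14323}\right) = \frac{11562}{14323} \approx 0.80723$)
$A{\left(38 \right)} + d = -39 + \frac{11562}{14323} = - \frac{547035}{14323}$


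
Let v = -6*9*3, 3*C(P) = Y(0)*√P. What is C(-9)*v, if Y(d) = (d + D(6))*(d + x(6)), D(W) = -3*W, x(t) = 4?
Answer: 11664*I ≈ 11664.0*I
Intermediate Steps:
Y(d) = (-18 + d)*(4 + d) (Y(d) = (d - 3*6)*(d + 4) = (d - 18)*(4 + d) = (-18 + d)*(4 + d))
C(P) = -24*√P (C(P) = ((-72 + 0² - 14*0)*√P)/3 = ((-72 + 0 + 0)*√P)/3 = (-72*√P)/3 = -24*√P)
v = -162 (v = -54*3 = -162)
C(-9)*v = -72*I*(-162) = 11664*I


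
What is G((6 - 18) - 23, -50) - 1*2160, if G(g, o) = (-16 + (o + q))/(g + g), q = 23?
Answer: -151157/70 ≈ -2159.4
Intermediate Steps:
G(g, o) = (7 + o)/(2*g) (G(g, o) = (-16 + (o + 23))/(g + g) = (-16 + (23 + o))/((2*g)) = (7 + o)*(1/(2*g)) = (7 + o)/(2*g))
G((6 - 18) - 23, -50) - 1*2160 = (7 - 50)/(2*((6 - 18) - 23)) - 1*2160 = (½)*(-43)/(-12 - 23) - 2160 = (½)*(-43)/(-35) - 2160 = (½)*(-1/35)*(-43) - 2160 = 43/70 - 2160 = -151157/70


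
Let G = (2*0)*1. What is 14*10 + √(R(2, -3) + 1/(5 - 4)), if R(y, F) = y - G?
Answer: 140 + √3 ≈ 141.73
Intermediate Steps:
G = 0 (G = 0*1 = 0)
R(y, F) = y (R(y, F) = y - 1*0 = y + 0 = y)
14*10 + √(R(2, -3) + 1/(5 - 4)) = 14*10 + √(2 + 1/(5 - 4)) = 140 + √(2 + 1/1) = 140 + √(2 + 1) = 140 + √3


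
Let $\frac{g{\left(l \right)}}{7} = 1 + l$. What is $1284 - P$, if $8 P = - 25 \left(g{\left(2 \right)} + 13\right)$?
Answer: $\frac{5561}{4} \approx 1390.3$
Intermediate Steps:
$g{\left(l \right)} = 7 + 7 l$ ($g{\left(l \right)} = 7 \left(1 + l\right) = 7 + 7 l$)
$P = - \frac{425}{4}$ ($P = \frac{\left(-25\right) \left(\left(7 + 7 \cdot 2\right) + 13\right)}{8} = \frac{\left(-25\right) \left(\left(7 + 14\right) + 13\right)}{8} = \frac{\left(-25\right) \left(21 + 13\right)}{8} = \frac{\left(-25\right) 34}{8} = \frac{1}{8} \left(-850\right) = - \frac{425}{4} \approx -106.25$)
$1284 - P = 1284 - - \frac{425}{4} = 1284 + \frac{425}{4} = \frac{5561}{4}$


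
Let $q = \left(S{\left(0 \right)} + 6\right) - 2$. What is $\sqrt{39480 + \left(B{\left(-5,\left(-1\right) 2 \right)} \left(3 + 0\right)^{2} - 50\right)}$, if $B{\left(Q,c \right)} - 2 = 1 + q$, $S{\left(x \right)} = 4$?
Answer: $\sqrt{39529} \approx 198.82$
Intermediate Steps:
$q = 8$ ($q = \left(4 + 6\right) - 2 = 10 - 2 = 8$)
$B{\left(Q,c \right)} = 11$ ($B{\left(Q,c \right)} = 2 + \left(1 + 8\right) = 2 + 9 = 11$)
$\sqrt{39480 + \left(B{\left(-5,\left(-1\right) 2 \right)} \left(3 + 0\right)^{2} - 50\right)} = \sqrt{39480 - \left(50 - 11 \left(3 + 0\right)^{2}\right)} = \sqrt{39480 - \left(50 - 11 \cdot 3^{2}\right)} = \sqrt{39480 + \left(11 \cdot 9 - 50\right)} = \sqrt{39480 + \left(99 - 50\right)} = \sqrt{39480 + 49} = \sqrt{39529}$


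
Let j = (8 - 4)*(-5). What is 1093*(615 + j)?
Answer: 650335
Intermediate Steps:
j = -20 (j = 4*(-5) = -20)
1093*(615 + j) = 1093*(615 - 20) = 1093*595 = 650335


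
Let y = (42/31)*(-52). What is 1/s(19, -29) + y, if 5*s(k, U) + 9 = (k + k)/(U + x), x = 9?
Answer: -239606/3379 ≈ -70.910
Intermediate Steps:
s(k, U) = -9/5 + 2*k/(5*(9 + U)) (s(k, U) = -9/5 + ((k + k)/(U + 9))/5 = -9/5 + ((2*k)/(9 + U))/5 = -9/5 + (2*k/(9 + U))/5 = -9/5 + 2*k/(5*(9 + U)))
y = -2184/31 (y = (42*(1/31))*(-52) = (42/31)*(-52) = -2184/31 ≈ -70.452)
1/s(19, -29) + y = 1/((-81 - 9*(-29) + 2*19)/(5*(9 - 29))) - 2184/31 = 1/((⅕)*(-81 + 261 + 38)/(-20)) - 2184/31 = 1/((⅕)*(-1/20)*218) - 2184/31 = 1/(-109/50) - 2184/31 = -50/109 - 2184/31 = -239606/3379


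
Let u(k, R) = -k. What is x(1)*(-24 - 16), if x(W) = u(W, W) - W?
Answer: 80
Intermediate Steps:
x(W) = -2*W (x(W) = -W - W = -2*W)
x(1)*(-24 - 16) = (-2*1)*(-24 - 16) = -2*(-40) = 80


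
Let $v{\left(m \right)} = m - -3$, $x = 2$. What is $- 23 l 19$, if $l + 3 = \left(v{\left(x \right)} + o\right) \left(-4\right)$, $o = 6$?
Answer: $20539$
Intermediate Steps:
$v{\left(m \right)} = 3 + m$ ($v{\left(m \right)} = m + 3 = 3 + m$)
$l = -47$ ($l = -3 + \left(\left(3 + 2\right) + 6\right) \left(-4\right) = -3 + \left(5 + 6\right) \left(-4\right) = -3 + 11 \left(-4\right) = -3 - 44 = -47$)
$- 23 l 19 = \left(-23\right) \left(-47\right) 19 = 1081 \cdot 19 = 20539$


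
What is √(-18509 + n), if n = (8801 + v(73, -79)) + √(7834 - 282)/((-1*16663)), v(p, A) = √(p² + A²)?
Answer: √(-2695480263852 - 133304*√118 + 277655569*√11570)/16663 ≈ 97.982*I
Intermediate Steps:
v(p, A) = √(A² + p²)
n = 8801 + √11570 - 8*√118/16663 (n = (8801 + √((-79)² + 73²)) + √(7834 - 282)/((-1*16663)) = (8801 + √(6241 + 5329)) + √7552/(-16663) = (8801 + √11570) + (8*√118)*(-1/16663) = (8801 + √11570) - 8*√118/16663 = 8801 + √11570 - 8*√118/16663 ≈ 8908.6)
√(-18509 + n) = √(-18509 + (8801 + √11570 - 8*√118/16663)) = √(-9708 + √11570 - 8*√118/16663)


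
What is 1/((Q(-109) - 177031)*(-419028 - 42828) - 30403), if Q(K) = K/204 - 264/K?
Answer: 109/8912050074097 ≈ 1.2231e-11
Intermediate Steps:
Q(K) = -264/K + K/204 (Q(K) = K*(1/204) - 264/K = K/204 - 264/K = -264/K + K/204)
1/((Q(-109) - 177031)*(-419028 - 42828) - 30403) = 1/(((-264/(-109) + (1/204)*(-109)) - 177031)*(-419028 - 42828) - 30403) = 1/(((-264*(-1/109) - 109/204) - 177031)*(-461856) - 30403) = 1/(((264/109 - 109/204) - 177031)*(-461856) - 30403) = 1/((41975/22236 - 177031)*(-461856) - 30403) = 1/(-3936419341/22236*(-461856) - 30403) = 1/(8912053388024/109 - 30403) = 1/(8912050074097/109) = 109/8912050074097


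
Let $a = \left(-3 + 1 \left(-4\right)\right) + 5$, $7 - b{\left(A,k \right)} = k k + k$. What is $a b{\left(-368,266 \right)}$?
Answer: $142030$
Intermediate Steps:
$b{\left(A,k \right)} = 7 - k - k^{2}$ ($b{\left(A,k \right)} = 7 - \left(k k + k\right) = 7 - \left(k^{2} + k\right) = 7 - \left(k + k^{2}\right) = 7 - k - k^{2}$)
$a = -2$ ($a = \left(-3 - 4\right) + 5 = -7 + 5 = -2$)
$a b{\left(-368,266 \right)} = - 2 \left(7 - 266 - 266^{2}\right) = - 2 \left(7 - 266 - 70756\right) = \left(-2\right) \left(-71015\right) = 142030$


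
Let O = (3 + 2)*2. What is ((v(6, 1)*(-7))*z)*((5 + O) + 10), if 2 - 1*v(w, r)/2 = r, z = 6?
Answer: -2100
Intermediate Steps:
v(w, r) = 4 - 2*r
O = 10 (O = 5*2 = 10)
((v(6, 1)*(-7))*z)*((5 + O) + 10) = (((4 - 2*1)*(-7))*6)*((5 + 10) + 10) = (((4 - 2)*(-7))*6)*(15 + 10) = ((2*(-7))*6)*25 = -14*6*25 = -84*25 = -2100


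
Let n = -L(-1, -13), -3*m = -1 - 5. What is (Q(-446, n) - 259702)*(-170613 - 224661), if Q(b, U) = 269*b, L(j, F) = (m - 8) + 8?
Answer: 150076051224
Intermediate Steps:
m = 2 (m = -(-1 - 5)/3 = -⅓*(-6) = 2)
L(j, F) = 2 (L(j, F) = (2 - 8) + 8 = -6 + 8 = 2)
n = -2 (n = -1*2 = -2)
(Q(-446, n) - 259702)*(-170613 - 224661) = (269*(-446) - 259702)*(-170613 - 224661) = (-119974 - 259702)*(-395274) = -379676*(-395274) = 150076051224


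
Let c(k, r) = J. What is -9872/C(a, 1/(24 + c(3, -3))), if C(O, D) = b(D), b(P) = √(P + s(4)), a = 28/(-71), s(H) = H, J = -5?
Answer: -9872*√1463/77 ≈ -4903.8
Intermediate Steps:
c(k, r) = -5
a = -28/71 (a = 28*(-1/71) = -28/71 ≈ -0.39437)
b(P) = √(4 + P) (b(P) = √(P + 4) = √(4 + P))
C(O, D) = √(4 + D)
-9872/C(a, 1/(24 + c(3, -3))) = -9872/√(4 + 1/(24 - 5)) = -9872/√(4 + 1/19) = -9872*√1463/77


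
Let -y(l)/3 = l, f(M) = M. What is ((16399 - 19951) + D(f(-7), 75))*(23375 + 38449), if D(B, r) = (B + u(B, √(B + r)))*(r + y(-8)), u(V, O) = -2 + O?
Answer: -274684032 + 12241152*√17 ≈ -2.2421e+8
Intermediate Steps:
y(l) = -3*l
D(B, r) = (24 + r)*(-2 + B + √(B + r)) (D(B, r) = (B + (-2 + √(B + r)))*(r - 3*(-8)) = (-2 + B + √(B + r))*(r + 24) = (-2 + B + √(B + r))*(24 + r) = (24 + r)*(-2 + B + √(B + r)))
((16399 - 19951) + D(f(-7), 75))*(23375 + 38449) = ((16399 - 19951) + (-48 + 24*(-7) + 24*√(-7 + 75) - 7*75 + 75*(-2 + √(-7 + 75))))*(23375 + 38449) = (-3552 + (-48 - 168 + 24*√68 - 525 + 75*(-2 + √68)))*61824 = (-3552 + (-48 - 168 + 24*(2*√17) - 525 + 75*(-2 + 2*√17)))*61824 = (-3552 + (-48 - 168 + 48*√17 - 525 + (-150 + 150*√17)))*61824 = (-3552 + (-891 + 198*√17))*61824 = (-4443 + 198*√17)*61824 = -274684032 + 12241152*√17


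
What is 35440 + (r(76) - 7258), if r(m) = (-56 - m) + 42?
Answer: 28092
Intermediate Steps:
r(m) = -14 - m
35440 + (r(76) - 7258) = 35440 + ((-14 - 1*76) - 7258) = 35440 + ((-14 - 76) - 7258) = 35440 + (-90 - 7258) = 35440 - 7348 = 28092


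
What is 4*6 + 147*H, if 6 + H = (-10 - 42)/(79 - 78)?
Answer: -8502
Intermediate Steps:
H = -58 (H = -6 + (-10 - 42)/(79 - 78) = -6 - 52/1 = -6 - 52*1 = -6 - 52 = -58)
4*6 + 147*H = 4*6 + 147*(-58) = 24 - 8526 = -8502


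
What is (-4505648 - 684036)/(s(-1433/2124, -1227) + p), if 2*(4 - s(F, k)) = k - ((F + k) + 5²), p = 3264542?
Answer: -22045777632/13867843075 ≈ -1.5897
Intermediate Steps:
s(F, k) = 33/2 + F/2 (s(F, k) = 4 - (k - ((F + k) + 5²))/2 = 4 - (k - ((F + k) + 25))/2 = 4 - (k - (25 + F + k))/2 = 4 - (k + (-25 - F - k))/2 = 4 - (-25 - F)/2 = 4 + (25/2 + F/2) = 33/2 + F/2)
(-4505648 - 684036)/(s(-1433/2124, -1227) + p) = (-4505648 - 684036)/((33/2 + (-1433/2124)/2) + 3264542) = -5189684/((33/2 + (-1433*1/2124)/2) + 3264542) = -5189684/((33/2 + (½)*(-1433/2124)) + 3264542) = -5189684/((33/2 - 1433/4248) + 3264542) = -5189684/(68659/4248 + 3264542) = -5189684/13867843075/4248 = -5189684*4248/13867843075 = -22045777632/13867843075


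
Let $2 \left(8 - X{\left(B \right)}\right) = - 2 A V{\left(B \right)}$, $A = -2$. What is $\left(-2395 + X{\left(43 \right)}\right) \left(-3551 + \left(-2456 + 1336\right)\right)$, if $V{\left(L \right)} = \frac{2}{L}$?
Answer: $\frac{479454795}{43} \approx 1.115 \cdot 10^{7}$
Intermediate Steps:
$X{\left(B \right)} = 8 - \frac{4}{B}$ ($X{\left(B \right)} = 8 - \frac{\left(-2\right) \left(-2\right) \frac{2}{B}}{2} = 8 - \frac{4 \frac{2}{B}}{2} = 8 - \frac{8 \frac{1}{B}}{2} = 8 - \frac{4}{B}$)
$\left(-2395 + X{\left(43 \right)}\right) \left(-3551 + \left(-2456 + 1336\right)\right) = \left(-2395 + \left(8 - \frac{4}{43}\right)\right) \left(-3551 + \left(-2456 + 1336\right)\right) = \left(-2395 + \left(8 - \frac{4}{43}\right)\right) \left(-3551 - 1120\right) = \left(-2395 + \left(8 - \frac{4}{43}\right)\right) \left(-4671\right) = \left(-2395 + \frac{340}{43}\right) \left(-4671\right) = \left(- \frac{102645}{43}\right) \left(-4671\right) = \frac{479454795}{43}$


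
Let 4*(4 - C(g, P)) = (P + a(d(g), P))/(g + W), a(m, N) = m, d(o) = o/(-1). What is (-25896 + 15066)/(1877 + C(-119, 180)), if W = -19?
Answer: -259920/45157 ≈ -5.7559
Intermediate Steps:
d(o) = -o (d(o) = o*(-1) = -o)
C(g, P) = 4 - (P - g)/(4*(-19 + g)) (C(g, P) = 4 - (P - g)/(4*(g - 19)) = 4 - (P - g)/(4*(-19 + g)))
(-25896 + 15066)/(1877 + C(-119, 180)) = (-25896 + 15066)/(1877 + (-304 - 1*180 + 17*(-119))/(4*(-19 - 119))) = -10830/(1877 + (¼)*(-304 - 180 - 2023)/(-138)) = -10830/(1877 + (¼)*(-1/138)*(-2507)) = -10830/(1877 + 109/24) = -10830/45157/24 = -10830*24/45157 = -259920/45157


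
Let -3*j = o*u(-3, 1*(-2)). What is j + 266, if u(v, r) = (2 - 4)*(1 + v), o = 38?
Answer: 646/3 ≈ 215.33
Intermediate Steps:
u(v, r) = -2 - 2*v (u(v, r) = -2*(1 + v) = -2 - 2*v)
j = -152/3 (j = -38*(-2 - 2*(-3))/3 = -38*(-2 + 6)/3 = -38*4/3 = -1/3*152 = -152/3 ≈ -50.667)
j + 266 = -152/3 + 266 = 646/3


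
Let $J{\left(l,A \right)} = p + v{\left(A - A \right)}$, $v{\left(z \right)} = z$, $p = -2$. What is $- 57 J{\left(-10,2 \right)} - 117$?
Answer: $-3$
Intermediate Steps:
$J{\left(l,A \right)} = -2$ ($J{\left(l,A \right)} = -2 + \left(A - A\right) = -2 + 0 = -2$)
$- 57 J{\left(-10,2 \right)} - 117 = \left(-57\right) \left(-2\right) - 117 = 114 - 117 = -3$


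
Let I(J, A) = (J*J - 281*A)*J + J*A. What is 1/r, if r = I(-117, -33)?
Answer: -1/2682693 ≈ -3.7276e-7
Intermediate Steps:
I(J, A) = A*J + J*(J² - 281*A) (I(J, A) = (J² - 281*A)*J + A*J = J*(J² - 281*A) + A*J = A*J + J*(J² - 281*A))
r = -2682693 (r = -117*((-117)² - 280*(-33)) = -117*(13689 + 9240) = -117*22929 = -2682693)
1/r = 1/(-2682693) = -1/2682693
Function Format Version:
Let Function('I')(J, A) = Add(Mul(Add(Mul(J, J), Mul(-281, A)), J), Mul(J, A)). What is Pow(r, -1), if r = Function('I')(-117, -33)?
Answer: Rational(-1, 2682693) ≈ -3.7276e-7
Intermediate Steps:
Function('I')(J, A) = Add(Mul(A, J), Mul(J, Add(Pow(J, 2), Mul(-281, A)))) (Function('I')(J, A) = Add(Mul(Add(Pow(J, 2), Mul(-281, A)), J), Mul(A, J)) = Add(Mul(J, Add(Pow(J, 2), Mul(-281, A))), Mul(A, J)) = Add(Mul(A, J), Mul(J, Add(Pow(J, 2), Mul(-281, A)))))
r = -2682693 (r = Mul(-117, Add(Pow(-117, 2), Mul(-280, -33))) = Mul(-117, Add(13689, 9240)) = Mul(-117, 22929) = -2682693)
Pow(r, -1) = Pow(-2682693, -1) = Rational(-1, 2682693)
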